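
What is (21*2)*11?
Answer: 462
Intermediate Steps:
(21*2)*11 = 42*11 = 462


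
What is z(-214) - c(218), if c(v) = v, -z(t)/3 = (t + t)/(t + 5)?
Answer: -46846/209 ≈ -224.14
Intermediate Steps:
z(t) = -6*t/(5 + t) (z(t) = -3*(t + t)/(t + 5) = -3*2*t/(5 + t) = -6*t/(5 + t))
z(-214) - c(218) = -6*(-214)/(5 - 214) - 1*218 = -6*(-214)/(-209) - 218 = -6*(-214)*(-1/209) - 218 = -1284/209 - 218 = -46846/209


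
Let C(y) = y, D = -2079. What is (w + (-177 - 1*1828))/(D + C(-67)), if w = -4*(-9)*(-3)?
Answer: 2113/2146 ≈ 0.98462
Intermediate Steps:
w = -108 (w = 36*(-3) = -108)
(w + (-177 - 1*1828))/(D + C(-67)) = (-108 + (-177 - 1*1828))/(-2079 - 67) = (-108 + (-177 - 1828))/(-2146) = (-108 - 2005)*(-1/2146) = -2113*(-1/2146) = 2113/2146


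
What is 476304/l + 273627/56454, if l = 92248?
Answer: 2172117063/216990358 ≈ 10.010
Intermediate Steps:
476304/l + 273627/56454 = 476304/92248 + 273627/56454 = 476304*(1/92248) + 273627*(1/56454) = 59538/11531 + 91209/18818 = 2172117063/216990358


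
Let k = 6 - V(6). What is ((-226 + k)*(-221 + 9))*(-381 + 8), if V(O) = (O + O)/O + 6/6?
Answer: -17633948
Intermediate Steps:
V(O) = 3 (V(O) = (2*O)/O + 6*(⅙) = 2 + 1 = 3)
k = 3 (k = 6 - 1*3 = 6 - 3 = 3)
((-226 + k)*(-221 + 9))*(-381 + 8) = ((-226 + 3)*(-221 + 9))*(-381 + 8) = -223*(-212)*(-373) = 47276*(-373) = -17633948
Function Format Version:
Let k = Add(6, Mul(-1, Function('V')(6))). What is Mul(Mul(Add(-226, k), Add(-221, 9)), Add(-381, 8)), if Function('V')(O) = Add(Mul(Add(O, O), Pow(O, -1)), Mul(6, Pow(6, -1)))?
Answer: -17633948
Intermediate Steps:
Function('V')(O) = 3 (Function('V')(O) = Add(Mul(Mul(2, O), Pow(O, -1)), Mul(6, Rational(1, 6))) = Add(2, 1) = 3)
k = 3 (k = Add(6, Mul(-1, 3)) = Add(6, -3) = 3)
Mul(Mul(Add(-226, k), Add(-221, 9)), Add(-381, 8)) = Mul(Mul(Add(-226, 3), Add(-221, 9)), Add(-381, 8)) = Mul(Mul(-223, -212), -373) = Mul(47276, -373) = -17633948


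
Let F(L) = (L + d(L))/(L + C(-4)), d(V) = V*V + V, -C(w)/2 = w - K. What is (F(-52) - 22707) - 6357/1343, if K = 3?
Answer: -581281202/25517 ≈ -22780.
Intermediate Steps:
C(w) = 6 - 2*w (C(w) = -2*(w - 1*3) = -2*(w - 3) = -2*(-3 + w) = 6 - 2*w)
d(V) = V + V² (d(V) = V² + V = V + V²)
F(L) = (L + L*(1 + L))/(14 + L) (F(L) = (L + L*(1 + L))/(L + (6 - 2*(-4))) = (L + L*(1 + L))/(L + (6 + 8)) = (L + L*(1 + L))/(L + 14) = (L + L*(1 + L))/(14 + L))
(F(-52) - 22707) - 6357/1343 = (-52*(2 - 52)/(14 - 52) - 22707) - 6357/1343 = (-52*(-50)/(-38) - 22707) - 6357*1/1343 = (-52*(-1/38)*(-50) - 22707) - 6357/1343 = (-1300/19 - 22707) - 6357/1343 = -432733/19 - 6357/1343 = -581281202/25517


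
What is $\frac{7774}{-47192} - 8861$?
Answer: $- \frac{209088043}{23596} \approx -8861.2$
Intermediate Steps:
$\frac{7774}{-47192} - 8861 = 7774 \left(- \frac{1}{47192}\right) - 8861 = - \frac{3887}{23596} - 8861 = - \frac{209088043}{23596}$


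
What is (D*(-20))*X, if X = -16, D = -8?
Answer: -2560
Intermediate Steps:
(D*(-20))*X = -8*(-20)*(-16) = 160*(-16) = -2560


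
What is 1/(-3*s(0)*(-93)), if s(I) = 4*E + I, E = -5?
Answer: -1/5580 ≈ -0.00017921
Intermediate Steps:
s(I) = -20 + I (s(I) = 4*(-5) + I = -20 + I)
1/(-3*s(0)*(-93)) = 1/(-3*(-20 + 0)*(-93)) = 1/(-3*(-20)*(-93)) = 1/(60*(-93)) = 1/(-5580) = -1/5580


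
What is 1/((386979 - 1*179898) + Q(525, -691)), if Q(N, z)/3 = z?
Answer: 1/205008 ≈ 4.8779e-6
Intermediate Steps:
Q(N, z) = 3*z
1/((386979 - 1*179898) + Q(525, -691)) = 1/((386979 - 1*179898) + 3*(-691)) = 1/((386979 - 179898) - 2073) = 1/(207081 - 2073) = 1/205008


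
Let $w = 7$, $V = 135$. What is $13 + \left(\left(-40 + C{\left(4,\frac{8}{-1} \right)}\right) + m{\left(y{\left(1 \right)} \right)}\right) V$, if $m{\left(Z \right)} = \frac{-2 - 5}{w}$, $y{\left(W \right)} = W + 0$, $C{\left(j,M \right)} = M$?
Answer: $-6602$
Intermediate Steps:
$y{\left(W \right)} = W$
$m{\left(Z \right)} = -1$ ($m{\left(Z \right)} = \frac{-2 - 5}{7} = \left(-7\right) \frac{1}{7} = -1$)
$13 + \left(\left(-40 + C{\left(4,\frac{8}{-1} \right)}\right) + m{\left(y{\left(1 \right)} \right)}\right) V = 13 + \left(\left(-40 + \frac{8}{-1}\right) - 1\right) 135 = 13 + \left(\left(-40 + 8 \left(-1\right)\right) - 1\right) 135 = 13 + \left(\left(-40 - 8\right) - 1\right) 135 = 13 + \left(-48 - 1\right) 135 = 13 - 6615 = -6602$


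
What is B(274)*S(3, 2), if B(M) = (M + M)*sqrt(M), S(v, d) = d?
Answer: 1096*sqrt(274) ≈ 18142.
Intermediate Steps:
B(M) = 2*M**(3/2) (B(M) = (2*M)*sqrt(M) = 2*M**(3/2))
B(274)*S(3, 2) = (2*274**(3/2))*2 = (2*(274*sqrt(274)))*2 = (548*sqrt(274))*2 = 1096*sqrt(274)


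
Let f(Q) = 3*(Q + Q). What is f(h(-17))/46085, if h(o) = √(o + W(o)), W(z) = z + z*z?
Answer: 6*√255/46085 ≈ 0.0020790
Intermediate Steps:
W(z) = z + z²
h(o) = √(o + o*(1 + o))
f(Q) = 6*Q (f(Q) = 3*(2*Q) = 6*Q)
f(h(-17))/46085 = (6*√(-17*(2 - 17)))/46085 = (6*√(-17*(-15)))*(1/46085) = (6*√255)*(1/46085) = 6*√255/46085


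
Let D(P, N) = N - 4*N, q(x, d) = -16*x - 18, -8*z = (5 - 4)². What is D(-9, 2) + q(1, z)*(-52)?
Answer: 1762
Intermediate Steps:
z = -⅛ (z = -(5 - 4)²/8 = -⅛*1² = -⅛*1 = -⅛ ≈ -0.12500)
q(x, d) = -18 - 16*x
D(P, N) = -3*N
D(-9, 2) + q(1, z)*(-52) = -3*2 + (-18 - 16*1)*(-52) = -6 + (-18 - 16)*(-52) = -6 - 34*(-52) = -6 + 1768 = 1762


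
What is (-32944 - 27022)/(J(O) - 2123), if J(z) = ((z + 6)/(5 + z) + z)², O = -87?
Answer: -403211384/35469757 ≈ -11.368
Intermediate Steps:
J(z) = (z + (6 + z)/(5 + z))² (J(z) = ((6 + z)/(5 + z) + z)² = (z + (6 + z)/(5 + z))²)
(-32944 - 27022)/(J(O) - 2123) = (-32944 - 27022)/((6 + (-87)² + 6*(-87))²/(5 - 87)² - 2123) = -59966/((6 + 7569 - 522)²/(-82)² - 2123) = -59966/((1/6724)*7053² - 2123) = -59966/((1/6724)*49744809 - 2123) = -59966/(49744809/6724 - 2123) = -59966/35469757/6724 = -59966*6724/35469757 = -403211384/35469757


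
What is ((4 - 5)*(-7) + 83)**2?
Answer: 8100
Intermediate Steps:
((4 - 5)*(-7) + 83)**2 = (-1*(-7) + 83)**2 = (7 + 83)**2 = 90**2 = 8100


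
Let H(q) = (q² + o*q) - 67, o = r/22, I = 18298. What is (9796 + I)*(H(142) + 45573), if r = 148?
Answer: 1871770412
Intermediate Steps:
o = 74/11 (o = 148/22 = 148*(1/22) = 74/11 ≈ 6.7273)
H(q) = -67 + q² + 74*q/11 (H(q) = (q² + 74*q/11) - 67 = -67 + q² + 74*q/11)
(9796 + I)*(H(142) + 45573) = (9796 + 18298)*((-67 + 142² + (74/11)*142) + 45573) = 28094*((-67 + 20164 + 10508/11) + 45573) = 28094*(231575/11 + 45573) = 28094*(732878/11) = 1871770412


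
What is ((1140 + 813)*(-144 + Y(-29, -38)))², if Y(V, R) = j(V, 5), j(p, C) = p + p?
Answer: 155634984036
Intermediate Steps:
j(p, C) = 2*p
Y(V, R) = 2*V
((1140 + 813)*(-144 + Y(-29, -38)))² = ((1140 + 813)*(-144 + 2*(-29)))² = (1953*(-144 - 58))² = (1953*(-202))² = (-394506)² = 155634984036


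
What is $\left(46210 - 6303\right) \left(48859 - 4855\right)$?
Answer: $1756067628$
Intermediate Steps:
$\left(46210 - 6303\right) \left(48859 - 4855\right) = 39907 \left(48859 + \left(-23943 + 19088\right)\right) = 39907 \left(48859 - 4855\right) = 39907 \cdot 44004 = 1756067628$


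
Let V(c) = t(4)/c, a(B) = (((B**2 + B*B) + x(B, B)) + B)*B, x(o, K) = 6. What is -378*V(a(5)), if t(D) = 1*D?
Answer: -1512/305 ≈ -4.9574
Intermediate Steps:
t(D) = D
a(B) = B*(6 + B + 2*B**2) (a(B) = (((B**2 + B*B) + 6) + B)*B = (((B**2 + B**2) + 6) + B)*B = ((2*B**2 + 6) + B)*B = ((6 + 2*B**2) + B)*B = (6 + B + 2*B**2)*B = B*(6 + B + 2*B**2))
V(c) = 4/c
-378*V(a(5)) = -1512/(5*(6 + 5 + 2*5**2)) = -1512/(5*(6 + 5 + 2*25)) = -1512/(5*(6 + 5 + 50)) = -1512/(5*61) = -1512/305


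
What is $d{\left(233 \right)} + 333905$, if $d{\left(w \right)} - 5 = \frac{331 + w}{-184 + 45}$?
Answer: $\frac{46412926}{139} \approx 3.3391 \cdot 10^{5}$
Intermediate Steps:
$d{\left(w \right)} = \frac{364}{139} - \frac{w}{139}$ ($d{\left(w \right)} = 5 + \frac{331 + w}{-184 + 45} = 5 + \frac{331 + w}{-139} = 5 + \left(331 + w\right) \left(- \frac{1}{139}\right) = 5 - \left(\frac{331}{139} + \frac{w}{139}\right) = \frac{364}{139} - \frac{w}{139}$)
$d{\left(233 \right)} + 333905 = \left(\frac{364}{139} - \frac{233}{139}\right) + 333905 = \frac{131}{139} + 333905 = \frac{46412926}{139}$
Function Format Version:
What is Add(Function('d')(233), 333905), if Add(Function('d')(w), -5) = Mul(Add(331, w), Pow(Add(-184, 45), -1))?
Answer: Rational(46412926, 139) ≈ 3.3391e+5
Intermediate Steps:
Function('d')(w) = Add(Rational(364, 139), Mul(Rational(-1, 139), w)) (Function('d')(w) = Add(5, Mul(Add(331, w), Pow(Add(-184, 45), -1))) = Add(5, Mul(Add(331, w), Pow(-139, -1))) = Add(5, Mul(Add(331, w), Rational(-1, 139))) = Add(5, Add(Rational(-331, 139), Mul(Rational(-1, 139), w))) = Add(Rational(364, 139), Mul(Rational(-1, 139), w)))
Add(Function('d')(233), 333905) = Add(Add(Rational(364, 139), Mul(Rational(-1, 139), 233)), 333905) = Add(Add(Rational(364, 139), Rational(-233, 139)), 333905) = Add(Rational(131, 139), 333905) = Rational(46412926, 139)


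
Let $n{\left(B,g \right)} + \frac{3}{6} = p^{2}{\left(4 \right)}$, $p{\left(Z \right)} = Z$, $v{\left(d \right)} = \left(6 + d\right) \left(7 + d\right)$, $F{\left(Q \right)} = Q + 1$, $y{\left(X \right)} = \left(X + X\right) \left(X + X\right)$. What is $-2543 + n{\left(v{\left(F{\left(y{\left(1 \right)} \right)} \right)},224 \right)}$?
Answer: $- \frac{5055}{2} \approx -2527.5$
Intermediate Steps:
$y{\left(X \right)} = 4 X^{2}$ ($y{\left(X \right)} = 2 X 2 X = 4 X^{2}$)
$F{\left(Q \right)} = 1 + Q$
$n{\left(B,g \right)} = \frac{31}{2}$ ($n{\left(B,g \right)} = - \frac{1}{2} + 4^{2} = - \frac{1}{2} + 16 = \frac{31}{2}$)
$-2543 + n{\left(v{\left(F{\left(y{\left(1 \right)} \right)} \right)},224 \right)} = -2543 + \frac{31}{2} = - \frac{5055}{2}$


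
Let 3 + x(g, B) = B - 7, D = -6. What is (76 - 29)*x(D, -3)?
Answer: -611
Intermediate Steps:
x(g, B) = -10 + B (x(g, B) = -3 + (B - 7) = -3 + (-7 + B) = -10 + B)
(76 - 29)*x(D, -3) = (76 - 29)*(-10 - 3) = 47*(-13) = -611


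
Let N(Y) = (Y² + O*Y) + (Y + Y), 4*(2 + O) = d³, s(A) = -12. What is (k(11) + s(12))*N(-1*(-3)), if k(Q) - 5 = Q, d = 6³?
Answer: 30233124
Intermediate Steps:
d = 216
k(Q) = 5 + Q
O = 2519422 (O = -2 + (¼)*216³ = -2 + (¼)*10077696 = -2 + 2519424 = 2519422)
N(Y) = Y² + 2519424*Y (N(Y) = (Y² + 2519422*Y) + (Y + Y) = (Y² + 2519422*Y) + 2*Y = Y² + 2519424*Y)
(k(11) + s(12))*N(-1*(-3)) = ((5 + 11) - 12)*((-1*(-3))*(2519424 - 1*(-3))) = (16 - 12)*(3*(2519424 + 3)) = 4*(3*2519427) = 4*7558281 = 30233124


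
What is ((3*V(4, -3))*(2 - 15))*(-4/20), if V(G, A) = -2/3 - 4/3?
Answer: -78/5 ≈ -15.600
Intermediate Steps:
V(G, A) = -2 (V(G, A) = -2*⅓ - 4*⅓ = -⅔ - 4/3 = -2)
((3*V(4, -3))*(2 - 15))*(-4/20) = ((3*(-2))*(2 - 15))*(-4/20) = (-6*(-13))*(-4*1/20) = 78*(-⅕) = -78/5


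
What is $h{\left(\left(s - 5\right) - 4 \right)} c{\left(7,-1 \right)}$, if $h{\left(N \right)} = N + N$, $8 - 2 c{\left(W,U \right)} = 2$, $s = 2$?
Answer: $-42$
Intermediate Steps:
$c{\left(W,U \right)} = 3$ ($c{\left(W,U \right)} = 4 - 1 = 3$)
$h{\left(N \right)} = 2 N$
$h{\left(\left(s - 5\right) - 4 \right)} c{\left(7,-1 \right)} = 2 \left(\left(2 - 5\right) - 4\right) 3 = 2 \left(-3 - 4\right) 3 = 2 \left(-7\right) 3 = \left(-14\right) 3 = -42$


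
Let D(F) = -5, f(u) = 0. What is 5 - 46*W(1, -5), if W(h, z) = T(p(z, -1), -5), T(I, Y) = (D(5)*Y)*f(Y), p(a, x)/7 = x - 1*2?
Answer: 5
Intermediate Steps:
p(a, x) = -14 + 7*x (p(a, x) = 7*(x - 1*2) = 7*(x - 2) = 7*(-2 + x) = -14 + 7*x)
T(I, Y) = 0 (T(I, Y) = -5*Y*0 = 0)
W(h, z) = 0
5 - 46*W(1, -5) = 5 - 46*0 = 5 + 0 = 5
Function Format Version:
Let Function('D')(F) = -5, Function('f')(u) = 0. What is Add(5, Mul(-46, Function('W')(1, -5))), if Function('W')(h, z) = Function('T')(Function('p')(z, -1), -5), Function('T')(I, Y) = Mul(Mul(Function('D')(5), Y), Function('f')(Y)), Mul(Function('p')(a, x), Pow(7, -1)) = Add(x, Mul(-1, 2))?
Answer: 5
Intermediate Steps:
Function('p')(a, x) = Add(-14, Mul(7, x)) (Function('p')(a, x) = Mul(7, Add(x, Mul(-1, 2))) = Mul(7, Add(x, -2)) = Mul(7, Add(-2, x)) = Add(-14, Mul(7, x)))
Function('T')(I, Y) = 0 (Function('T')(I, Y) = Mul(Mul(-5, Y), 0) = 0)
Function('W')(h, z) = 0
Add(5, Mul(-46, Function('W')(1, -5))) = Add(5, Mul(-46, 0)) = Add(5, 0) = 5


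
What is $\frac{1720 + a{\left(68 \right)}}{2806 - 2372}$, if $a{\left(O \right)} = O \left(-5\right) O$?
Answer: $- \frac{10700}{217} \approx -49.309$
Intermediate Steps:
$a{\left(O \right)} = - 5 O^{2}$ ($a{\left(O \right)} = - 5 O O = - 5 O^{2}$)
$\frac{1720 + a{\left(68 \right)}}{2806 - 2372} = \frac{1720 - 5 \cdot 68^{2}}{2806 - 2372} = \frac{1720 - 23120}{434} = \left(1720 - 23120\right) \frac{1}{434} = \left(-21400\right) \frac{1}{434} = - \frac{10700}{217}$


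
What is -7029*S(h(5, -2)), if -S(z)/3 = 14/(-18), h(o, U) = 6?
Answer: -16401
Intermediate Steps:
S(z) = 7/3 (S(z) = -42/(-18) = -42*(-1)/18 = -3*(-7/9) = 7/3)
-7029*S(h(5, -2)) = -7029*7/3 = -16401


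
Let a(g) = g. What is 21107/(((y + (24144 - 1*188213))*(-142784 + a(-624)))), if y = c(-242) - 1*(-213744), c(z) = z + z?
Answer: -21107/7054382928 ≈ -2.9920e-6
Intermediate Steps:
c(z) = 2*z
y = 213260 (y = 2*(-242) - 1*(-213744) = -484 + 213744 = 213260)
21107/(((y + (24144 - 1*188213))*(-142784 + a(-624)))) = 21107/(((213260 + (24144 - 1*188213))*(-142784 - 624))) = 21107/(((213260 + (24144 - 188213))*(-143408))) = 21107/(((213260 - 164069)*(-143408))) = 21107/((49191*(-143408))) = 21107/(-7054382928) = 21107*(-1/7054382928) = -21107/7054382928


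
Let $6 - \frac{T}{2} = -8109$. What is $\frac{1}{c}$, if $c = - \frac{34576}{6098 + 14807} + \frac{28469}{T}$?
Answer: $\frac{67857630}{6795193} \approx 9.9861$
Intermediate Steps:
$T = 16230$ ($T = 12 - -16218 = 12 + 16218 = 16230$)
$c = \frac{6795193}{67857630}$ ($c = - \frac{34576}{6098 + 14807} + \frac{28469}{16230} = - \frac{34576}{20905} + 28469 \cdot \frac{1}{16230} = \left(-34576\right) \frac{1}{20905} + \frac{28469}{16230} = - \frac{34576}{20905} + \frac{28469}{16230} = \frac{6795193}{67857630} \approx 0.10014$)
$\frac{1}{c} = \frac{1}{\frac{6795193}{67857630}} = \frac{67857630}{6795193}$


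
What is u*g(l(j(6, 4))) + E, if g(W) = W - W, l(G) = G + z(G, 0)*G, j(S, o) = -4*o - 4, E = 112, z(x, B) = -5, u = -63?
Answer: 112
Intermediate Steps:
j(S, o) = -4 - 4*o
l(G) = -4*G (l(G) = G - 5*G = -4*G)
g(W) = 0
u*g(l(j(6, 4))) + E = -63*0 + 112 = 0 + 112 = 112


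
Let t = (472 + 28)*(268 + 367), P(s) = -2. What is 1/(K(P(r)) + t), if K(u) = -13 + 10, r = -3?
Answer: 1/317497 ≈ 3.1496e-6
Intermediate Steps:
K(u) = -3
t = 317500 (t = 500*635 = 317500)
1/(K(P(r)) + t) = 1/(-3 + 317500) = 1/317497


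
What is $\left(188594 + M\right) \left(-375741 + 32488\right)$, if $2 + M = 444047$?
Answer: $-217155234667$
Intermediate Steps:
$M = 444045$ ($M = -2 + 444047 = 444045$)
$\left(188594 + M\right) \left(-375741 + 32488\right) = \left(188594 + 444045\right) \left(-375741 + 32488\right) = 632639 \left(-343253\right) = -217155234667$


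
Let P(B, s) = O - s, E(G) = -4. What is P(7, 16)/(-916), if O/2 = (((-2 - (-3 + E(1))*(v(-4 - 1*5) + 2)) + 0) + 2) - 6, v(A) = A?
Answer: 63/458 ≈ 0.13755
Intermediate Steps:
O = -110 (O = 2*((((-2 - (-3 - 4)*((-4 - 1*5) + 2)) + 0) + 2) - 6) = 2*((((-2 - (-7)*((-4 - 5) + 2)) + 0) + 2) - 6) = 2*((((-2 - (-7)*(-9 + 2)) + 0) + 2) - 6) = 2*((((-2 - (-7)*(-7)) + 0) + 2) - 6) = 2*((((-2 - 1*49) + 0) + 2) - 6) = 2*((((-2 - 49) + 0) + 2) - 6) = 2*(((-51 + 0) + 2) - 6) = 2*((-51 + 2) - 6) = 2*(-49 - 6) = 2*(-55) = -110)
P(B, s) = -110 - s
P(7, 16)/(-916) = (-110 - 1*16)/(-916) = (-110 - 16)*(-1/916) = -126*(-1/916) = 63/458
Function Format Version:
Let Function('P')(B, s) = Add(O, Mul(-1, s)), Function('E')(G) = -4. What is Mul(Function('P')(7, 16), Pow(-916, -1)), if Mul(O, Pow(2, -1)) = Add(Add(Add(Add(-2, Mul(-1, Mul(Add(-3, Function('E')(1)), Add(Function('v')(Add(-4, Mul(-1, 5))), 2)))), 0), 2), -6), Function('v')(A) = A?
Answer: Rational(63, 458) ≈ 0.13755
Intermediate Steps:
O = -110 (O = Mul(2, Add(Add(Add(Add(-2, Mul(-1, Mul(Add(-3, -4), Add(Add(-4, Mul(-1, 5)), 2)))), 0), 2), -6)) = Mul(2, Add(Add(Add(Add(-2, Mul(-1, Mul(-7, Add(Add(-4, -5), 2)))), 0), 2), -6)) = Mul(2, Add(Add(Add(Add(-2, Mul(-1, Mul(-7, Add(-9, 2)))), 0), 2), -6)) = Mul(2, Add(Add(Add(Add(-2, Mul(-1, Mul(-7, -7))), 0), 2), -6)) = Mul(2, Add(Add(Add(Add(-2, Mul(-1, 49)), 0), 2), -6)) = Mul(2, Add(Add(Add(Add(-2, -49), 0), 2), -6)) = Mul(2, Add(Add(Add(-51, 0), 2), -6)) = Mul(2, Add(Add(-51, 2), -6)) = Mul(2, Add(-49, -6)) = Mul(2, -55) = -110)
Function('P')(B, s) = Add(-110, Mul(-1, s))
Mul(Function('P')(7, 16), Pow(-916, -1)) = Mul(Add(-110, Mul(-1, 16)), Pow(-916, -1)) = Mul(Add(-110, -16), Rational(-1, 916)) = Mul(-126, Rational(-1, 916)) = Rational(63, 458)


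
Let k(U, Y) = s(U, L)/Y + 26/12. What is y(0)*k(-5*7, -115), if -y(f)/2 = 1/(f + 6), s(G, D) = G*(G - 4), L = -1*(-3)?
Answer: 1339/414 ≈ 3.2343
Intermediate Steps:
L = 3
s(G, D) = G*(-4 + G)
k(U, Y) = 13/6 + U*(-4 + U)/Y (k(U, Y) = (U*(-4 + U))/Y + 26/12 = U*(-4 + U)/Y + 26*(1/12) = U*(-4 + U)/Y + 13/6 = 13/6 + U*(-4 + U)/Y)
y(f) = -2/(6 + f) (y(f) = -2/(f + 6) = -2/(6 + f))
y(0)*k(-5*7, -115) = (-2/(6 + 0))*(((13/6)*(-115) + (-5*7)*(-4 - 5*7))/(-115)) = (-2/6)*(-(-1495/6 - 35*(-4 - 35))/115) = (-2*⅙)*(-(-1495/6 - 35*(-39))/115) = -(-1)*(-1495/6 + 1365)/345 = -(-1)*6695/(345*6) = -⅓*(-1339/138) = 1339/414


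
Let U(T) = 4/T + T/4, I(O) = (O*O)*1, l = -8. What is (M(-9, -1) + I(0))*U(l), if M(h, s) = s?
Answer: 5/2 ≈ 2.5000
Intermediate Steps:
I(O) = O² (I(O) = O²*1 = O²)
U(T) = 4/T + T/4 (U(T) = 4/T + T*(¼) = 4/T + T/4)
(M(-9, -1) + I(0))*U(l) = (-1 + 0²)*(4/(-8) + (¼)*(-8)) = (-1 + 0)*(4*(-⅛) - 2) = -(-½ - 2) = -1*(-5/2) = 5/2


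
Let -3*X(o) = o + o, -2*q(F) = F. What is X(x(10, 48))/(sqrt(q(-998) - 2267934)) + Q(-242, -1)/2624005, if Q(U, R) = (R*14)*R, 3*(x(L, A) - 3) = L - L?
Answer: 14/2624005 + 2*I*sqrt(2267435)/2267435 ≈ 5.3354e-6 + 0.0013282*I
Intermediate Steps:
x(L, A) = 3 (x(L, A) = 3 + (L - L)/3 = 3 + (1/3)*0 = 3 + 0 = 3)
q(F) = -F/2
X(o) = -2*o/3 (X(o) = -(o + o)/3 = -2*o/3)
Q(U, R) = 14*R**2 (Q(U, R) = (14*R)*R = 14*R**2)
X(x(10, 48))/(sqrt(q(-998) - 2267934)) + Q(-242, -1)/2624005 = (-2/3*3)/(sqrt(-1/2*(-998) - 2267934)) + (14*(-1)**2)/2624005 = -2/sqrt(499 - 2267934) + (14*1)*(1/2624005) = -2*(-I*sqrt(2267435)/2267435) + 14*(1/2624005) = -2*(-I*sqrt(2267435)/2267435) + 14/2624005 = -(-2)*I*sqrt(2267435)/2267435 + 14/2624005 = 2*I*sqrt(2267435)/2267435 + 14/2624005 = 14/2624005 + 2*I*sqrt(2267435)/2267435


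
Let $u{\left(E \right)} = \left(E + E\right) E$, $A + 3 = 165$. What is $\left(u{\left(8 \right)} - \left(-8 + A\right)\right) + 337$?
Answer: $311$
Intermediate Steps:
$A = 162$ ($A = -3 + 165 = 162$)
$u{\left(E \right)} = 2 E^{2}$ ($u{\left(E \right)} = 2 E E = 2 E^{2}$)
$\left(u{\left(8 \right)} - \left(-8 + A\right)\right) + 337 = \left(2 \cdot 8^{2} + \left(8 - 162\right)\right) + 337 = \left(2 \cdot 64 + \left(8 - 162\right)\right) + 337 = \left(128 - 154\right) + 337 = -26 + 337 = 311$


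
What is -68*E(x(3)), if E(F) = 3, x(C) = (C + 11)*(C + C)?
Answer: -204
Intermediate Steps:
x(C) = 2*C*(11 + C) (x(C) = (11 + C)*(2*C) = 2*C*(11 + C))
-68*E(x(3)) = -68*3 = -204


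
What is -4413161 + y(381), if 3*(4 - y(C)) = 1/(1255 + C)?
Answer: -21659774557/4908 ≈ -4.4132e+6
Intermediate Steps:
y(C) = 4 - 1/(3*(1255 + C))
-4413161 + y(381) = -4413161 + (15059 + 12*381)/(3*(1255 + 381)) = -4413161 + (1/3)*(15059 + 4572)/1636 = -4413161 + (1/3)*(1/1636)*19631 = -4413161 + 19631/4908 = -21659774557/4908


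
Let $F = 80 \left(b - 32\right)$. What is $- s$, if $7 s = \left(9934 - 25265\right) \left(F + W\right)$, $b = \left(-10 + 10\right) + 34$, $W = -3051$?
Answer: $-6331703$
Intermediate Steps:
$b = 34$ ($b = 0 + 34 = 34$)
$F = 160$ ($F = 80 \left(34 - 32\right) = 80 \cdot 2 = 160$)
$s = 6331703$ ($s = \frac{\left(9934 - 25265\right) \left(160 - 3051\right)}{7} = \frac{\left(-15331\right) \left(-2891\right)}{7} = \frac{1}{7} \cdot 44321921 = 6331703$)
$- s = \left(-1\right) 6331703 = -6331703$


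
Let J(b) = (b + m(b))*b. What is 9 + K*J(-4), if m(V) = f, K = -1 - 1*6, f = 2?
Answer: -47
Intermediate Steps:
K = -7 (K = -1 - 6 = -7)
m(V) = 2
J(b) = b*(2 + b) (J(b) = (b + 2)*b = (2 + b)*b = b*(2 + b))
9 + K*J(-4) = 9 - (-28)*(2 - 4) = 9 - (-28)*(-2) = 9 - 7*8 = 9 - 56 = -47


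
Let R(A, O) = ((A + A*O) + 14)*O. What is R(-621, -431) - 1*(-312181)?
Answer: -114783783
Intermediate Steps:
R(A, O) = O*(14 + A + A*O) (R(A, O) = (14 + A + A*O)*O = O*(14 + A + A*O))
R(-621, -431) - 1*(-312181) = -431*(14 - 621 - 621*(-431)) - 1*(-312181) = -431*(14 - 621 + 267651) + 312181 = -431*267044 + 312181 = -115095964 + 312181 = -114783783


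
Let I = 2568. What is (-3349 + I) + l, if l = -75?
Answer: -856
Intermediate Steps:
(-3349 + I) + l = (-3349 + 2568) - 75 = -781 - 75 = -856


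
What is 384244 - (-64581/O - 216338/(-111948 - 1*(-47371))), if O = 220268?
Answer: 5465537942511837/14224246636 ≈ 3.8424e+5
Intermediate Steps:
384244 - (-64581/O - 216338/(-111948 - 1*(-47371))) = 384244 - (-64581/220268 - 216338/(-111948 - 1*(-47371))) = 384244 - (-64581*1/220268 - 216338/(-111948 + 47371)) = 384244 - (-64581/220268 - 216338/(-64577)) = 384244 - (-64581/220268 - 216338*(-1/64577)) = 384244 - (-64581/220268 + 216338/64577) = 384244 - 1*43481891347/14224246636 = 384244 - 43481891347/14224246636 = 5465537942511837/14224246636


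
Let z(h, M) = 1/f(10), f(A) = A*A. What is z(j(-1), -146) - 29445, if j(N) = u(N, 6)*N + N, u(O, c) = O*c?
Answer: -2944499/100 ≈ -29445.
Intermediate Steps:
j(N) = N + 6*N² (j(N) = (N*6)*N + N = (6*N)*N + N = 6*N² + N = N + 6*N²)
f(A) = A²
z(h, M) = 1/100 (z(h, M) = 1/(10²) = 1/100)
z(j(-1), -146) - 29445 = 1/100 - 29445 = -2944499/100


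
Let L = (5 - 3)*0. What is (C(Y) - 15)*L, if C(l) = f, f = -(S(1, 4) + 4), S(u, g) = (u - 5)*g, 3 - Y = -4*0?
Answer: 0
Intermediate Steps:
Y = 3 (Y = 3 - (-4)*0 = 3 - 1*0 = 3 + 0 = 3)
S(u, g) = g*(-5 + u) (S(u, g) = (-5 + u)*g = g*(-5 + u))
f = 12 (f = -(4*(-5 + 1) + 4) = -(4*(-4) + 4) = -(-16 + 4) = -1*(-12) = 12)
C(l) = 12
L = 0 (L = 2*0 = 0)
(C(Y) - 15)*L = (12 - 15)*0 = -3*0 = 0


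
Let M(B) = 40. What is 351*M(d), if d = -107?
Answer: 14040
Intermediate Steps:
351*M(d) = 351*40 = 14040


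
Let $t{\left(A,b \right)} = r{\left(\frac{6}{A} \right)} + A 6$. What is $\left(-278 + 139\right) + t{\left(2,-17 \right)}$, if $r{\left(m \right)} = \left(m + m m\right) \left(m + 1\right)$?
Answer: $-79$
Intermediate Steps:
$r{\left(m \right)} = \left(1 + m\right) \left(m + m^{2}\right)$ ($r{\left(m \right)} = \left(m + m^{2}\right) \left(1 + m\right) = \left(1 + m\right) \left(m + m^{2}\right)$)
$t{\left(A,b \right)} = 6 A + \frac{6 \left(1 + \frac{12}{A} + \frac{36}{A^{2}}\right)}{A}$ ($t{\left(A,b \right)} = \frac{6}{A} \left(1 + \left(\frac{6}{A}\right)^{2} + 2 \frac{6}{A}\right) + A 6 = \frac{6}{A} \left(1 + \frac{36}{A^{2}} + \frac{12}{A}\right) + 6 A = \frac{6}{A} \left(1 + \frac{12}{A} + \frac{36}{A^{2}}\right) + 6 A = \frac{6 \left(1 + \frac{12}{A} + \frac{36}{A^{2}}\right)}{A} + 6 A = 6 A + \frac{6 \left(1 + \frac{12}{A} + \frac{36}{A^{2}}\right)}{A}$)
$\left(-278 + 139\right) + t{\left(2,-17 \right)} = \left(-278 + 139\right) + \left(6 \cdot 2 + \frac{6}{2} + \frac{72}{4} + \frac{216}{8}\right) = -139 + \left(12 + 6 \cdot \frac{1}{2} + 72 \cdot \frac{1}{4} + 216 \cdot \frac{1}{8}\right) = -139 + \left(12 + 3 + 18 + 27\right) = -139 + 60 = -79$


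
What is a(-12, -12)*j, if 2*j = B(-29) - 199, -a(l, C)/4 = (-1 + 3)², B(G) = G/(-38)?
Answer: 30132/19 ≈ 1585.9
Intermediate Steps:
B(G) = -G/38 (B(G) = G*(-1/38) = -G/38)
a(l, C) = -16 (a(l, C) = -4*(-1 + 3)² = -4*2² = -4*4 = -16)
j = -7533/76 (j = (-1/38*(-29) - 199)/2 = (29/38 - 199)/2 = (½)*(-7533/38) = -7533/76 ≈ -99.118)
a(-12, -12)*j = -16*(-7533/76) = 30132/19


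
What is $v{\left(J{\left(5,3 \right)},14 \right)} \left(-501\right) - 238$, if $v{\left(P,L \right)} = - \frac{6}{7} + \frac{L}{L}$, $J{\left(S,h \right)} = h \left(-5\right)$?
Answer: $- \frac{2167}{7} \approx -309.57$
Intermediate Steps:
$J{\left(S,h \right)} = - 5 h$
$v{\left(P,L \right)} = \frac{1}{7}$ ($v{\left(P,L \right)} = \left(-6\right) \frac{1}{7} + 1 = - \frac{6}{7} + 1 = \frac{1}{7}$)
$v{\left(J{\left(5,3 \right)},14 \right)} \left(-501\right) - 238 = \frac{1}{7} \left(-501\right) - 238 = - \frac{501}{7} - 238 = - \frac{2167}{7}$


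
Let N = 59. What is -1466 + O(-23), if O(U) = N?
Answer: -1407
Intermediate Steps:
O(U) = 59
-1466 + O(-23) = -1466 + 59 = -1407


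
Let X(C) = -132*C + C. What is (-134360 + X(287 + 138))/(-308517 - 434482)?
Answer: 190035/742999 ≈ 0.25577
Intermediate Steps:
X(C) = -131*C
(-134360 + X(287 + 138))/(-308517 - 434482) = (-134360 - 131*(287 + 138))/(-308517 - 434482) = (-134360 - 131*425)/(-742999) = (-134360 - 55675)*(-1/742999) = -190035*(-1/742999) = 190035/742999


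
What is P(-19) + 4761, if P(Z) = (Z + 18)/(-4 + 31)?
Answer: 128546/27 ≈ 4761.0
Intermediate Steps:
P(Z) = ⅔ + Z/27 (P(Z) = (18 + Z)/27 = (18 + Z)*(1/27) = ⅔ + Z/27)
P(-19) + 4761 = (⅔ + (1/27)*(-19)) + 4761 = (⅔ - 19/27) + 4761 = -1/27 + 4761 = 128546/27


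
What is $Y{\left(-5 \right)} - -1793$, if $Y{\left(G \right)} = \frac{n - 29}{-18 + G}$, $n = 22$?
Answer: $\frac{41246}{23} \approx 1793.3$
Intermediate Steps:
$Y{\left(G \right)} = - \frac{7}{-18 + G}$ ($Y{\left(G \right)} = \frac{22 - 29}{-18 + G} = - \frac{7}{-18 + G}$)
$Y{\left(-5 \right)} - -1793 = - \frac{7}{-18 - 5} - -1793 = - \frac{7}{-23} + 1793 = \left(-7\right) \left(- \frac{1}{23}\right) + 1793 = \frac{7}{23} + 1793 = \frac{41246}{23}$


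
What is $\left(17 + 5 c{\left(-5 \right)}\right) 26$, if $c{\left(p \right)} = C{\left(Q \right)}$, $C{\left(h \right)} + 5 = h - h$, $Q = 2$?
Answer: $-208$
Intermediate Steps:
$C{\left(h \right)} = -5$ ($C{\left(h \right)} = -5 + \left(h - h\right) = -5 + 0 = -5$)
$c{\left(p \right)} = -5$
$\left(17 + 5 c{\left(-5 \right)}\right) 26 = \left(17 + 5 \left(-5\right)\right) 26 = \left(17 - 25\right) 26 = \left(-8\right) 26 = -208$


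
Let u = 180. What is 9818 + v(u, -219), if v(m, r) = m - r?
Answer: 10217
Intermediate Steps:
9818 + v(u, -219) = 9818 + (180 - 1*(-219)) = 9818 + (180 + 219) = 9818 + 399 = 10217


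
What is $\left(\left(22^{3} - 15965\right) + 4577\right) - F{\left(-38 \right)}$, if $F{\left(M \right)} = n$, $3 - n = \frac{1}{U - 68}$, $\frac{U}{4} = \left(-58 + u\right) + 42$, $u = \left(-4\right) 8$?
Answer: $- \frac{193181}{260} \approx -743.0$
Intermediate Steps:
$u = -32$
$U = -192$ ($U = 4 \left(\left(-58 - 32\right) + 42\right) = 4 \left(-90 + 42\right) = 4 \left(-48\right) = -192$)
$n = \frac{781}{260}$ ($n = 3 - \frac{1}{-192 - 68} = 3 - \frac{1}{-260} = 3 - - \frac{1}{260} = 3 + \frac{1}{260} = \frac{781}{260} \approx 3.0038$)
$F{\left(M \right)} = \frac{781}{260}$
$\left(\left(22^{3} - 15965\right) + 4577\right) - F{\left(-38 \right)} = \left(\left(22^{3} - 15965\right) + 4577\right) - \frac{781}{260} = \left(\left(10648 - 15965\right) + 4577\right) - \frac{781}{260} = \left(-5317 + 4577\right) - \frac{781}{260} = -740 - \frac{781}{260} = - \frac{193181}{260}$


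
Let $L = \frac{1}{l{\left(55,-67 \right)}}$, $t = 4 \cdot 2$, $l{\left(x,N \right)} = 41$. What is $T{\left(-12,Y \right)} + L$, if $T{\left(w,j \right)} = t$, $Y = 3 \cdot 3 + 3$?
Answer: $\frac{329}{41} \approx 8.0244$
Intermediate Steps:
$t = 8$
$Y = 12$ ($Y = 9 + 3 = 12$)
$T{\left(w,j \right)} = 8$
$L = \frac{1}{41} \approx 0.02439$
$T{\left(-12,Y \right)} + L = 8 + \frac{1}{41} = \frac{329}{41}$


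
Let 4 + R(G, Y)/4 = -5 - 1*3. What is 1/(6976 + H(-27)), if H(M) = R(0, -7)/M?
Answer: 9/62800 ≈ 0.00014331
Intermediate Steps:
R(G, Y) = -48 (R(G, Y) = -16 + 4*(-5 - 1*3) = -16 + 4*(-5 - 3) = -16 + 4*(-8) = -16 - 32 = -48)
H(M) = -48/M
1/(6976 + H(-27)) = 1/(6976 - 48/(-27)) = 1/(6976 - 48*(-1/27)) = 1/(6976 + 16/9) = 1/(62800/9) = 9/62800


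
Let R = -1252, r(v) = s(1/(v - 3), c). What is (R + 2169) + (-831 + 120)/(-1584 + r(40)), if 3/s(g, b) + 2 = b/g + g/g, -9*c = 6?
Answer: 12434184/13553 ≈ 917.45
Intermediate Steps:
c = -⅔ (c = -⅑*6 = -⅔ ≈ -0.66667)
s(g, b) = 3/(-1 + b/g) (s(g, b) = 3/(-2 + (b/g + g/g)) = 3/(-2 + (b/g + 1)) = 3/(-2 + (1 + b/g)) = 3/(-1 + b/g))
r(v) = 3/((-3 + v)*(-⅔ - 1/(-3 + v))) (r(v) = 3/((v - 3)*(-⅔ - 1/(v - 3))) = 3/((-3 + v)*(-⅔ - 1/(-3 + v))))
(R + 2169) + (-831 + 120)/(-1584 + r(40)) = (-1252 + 2169) + (-831 + 120)/(-1584 - 9/(-3 + 2*40)) = 917 - 711/(-1584 - 9/(-3 + 80)) = 917 - 711/(-1584 - 9/77) = 917 - 711/(-121977/77) = 917 - 711*(-77/121977) = 917 + 6083/13553 = 12434184/13553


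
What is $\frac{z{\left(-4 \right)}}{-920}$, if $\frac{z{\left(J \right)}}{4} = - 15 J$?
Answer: $- \frac{6}{23} \approx -0.26087$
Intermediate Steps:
$z{\left(J \right)} = - 60 J$ ($z{\left(J \right)} = 4 \left(- 15 J\right) = - 60 J$)
$\frac{z{\left(-4 \right)}}{-920} = \frac{\left(-60\right) \left(-4\right)}{-920} = 240 \left(- \frac{1}{920}\right) = - \frac{6}{23}$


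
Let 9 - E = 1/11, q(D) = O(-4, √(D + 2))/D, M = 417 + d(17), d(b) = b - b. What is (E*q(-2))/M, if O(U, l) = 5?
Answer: -245/4587 ≈ -0.053412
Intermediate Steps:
d(b) = 0
M = 417 (M = 417 + 0 = 417)
q(D) = 5/D
E = 98/11 (E = 9 - 1/11 = 98/11 ≈ 8.9091)
(E*q(-2))/M = (98*(5/(-2))/11)/417 = (98*(5*(-½))/11)*(1/417) = ((98/11)*(-5/2))*(1/417) = -245/11*1/417 = -245/4587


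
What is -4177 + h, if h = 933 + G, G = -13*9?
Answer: -3361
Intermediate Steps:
G = -117
h = 816 (h = 933 - 117 = 816)
-4177 + h = -4177 + 816 = -3361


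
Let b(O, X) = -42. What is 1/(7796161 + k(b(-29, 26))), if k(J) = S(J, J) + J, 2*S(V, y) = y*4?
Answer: 1/7796035 ≈ 1.2827e-7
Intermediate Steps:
S(V, y) = 2*y (S(V, y) = (y*4)/2 = (4*y)/2 = 2*y)
k(J) = 3*J (k(J) = 2*J + J = 3*J)
1/(7796161 + k(b(-29, 26))) = 1/(7796161 + 3*(-42)) = 1/(7796161 - 126) = 1/7796035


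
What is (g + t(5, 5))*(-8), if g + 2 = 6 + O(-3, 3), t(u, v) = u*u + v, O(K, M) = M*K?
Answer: -200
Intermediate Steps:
O(K, M) = K*M
t(u, v) = v + u² (t(u, v) = u² + v = v + u²)
g = -5 (g = -2 + (6 - 3*3) = -2 + (6 - 9) = -2 - 3 = -5)
(g + t(5, 5))*(-8) = (-5 + (5 + 5²))*(-8) = (-5 + (5 + 25))*(-8) = (-5 + 30)*(-8) = 25*(-8) = -200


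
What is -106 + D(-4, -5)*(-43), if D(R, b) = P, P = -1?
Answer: -63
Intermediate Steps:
D(R, b) = -1
-106 + D(-4, -5)*(-43) = -106 - 1*(-43) = -106 + 43 = -63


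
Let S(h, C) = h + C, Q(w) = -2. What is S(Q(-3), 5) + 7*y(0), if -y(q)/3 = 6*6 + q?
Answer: -753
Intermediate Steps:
y(q) = -108 - 3*q (y(q) = -3*(6*6 + q) = -3*(36 + q) = -108 - 3*q)
S(h, C) = C + h
S(Q(-3), 5) + 7*y(0) = (5 - 2) + 7*(-108 - 3*0) = 3 + 7*(-108 + 0) = 3 + 7*(-108) = 3 - 756 = -753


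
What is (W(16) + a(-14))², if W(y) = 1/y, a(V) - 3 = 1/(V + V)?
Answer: 114921/12544 ≈ 9.1614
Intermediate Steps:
a(V) = 3 + 1/(2*V) (a(V) = 3 + 1/(V + V) = 3 + 1/(2*V))
(W(16) + a(-14))² = (1/16 + (3 + (½)/(-14)))² = (1/16 + (3 + (½)*(-1/14)))² = (1/16 + (3 - 1/28))² = (1/16 + 83/28)² = (339/112)² = 114921/12544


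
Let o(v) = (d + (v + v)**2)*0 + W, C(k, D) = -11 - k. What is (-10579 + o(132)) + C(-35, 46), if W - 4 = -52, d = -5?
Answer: -10603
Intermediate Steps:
W = -48 (W = 4 - 52 = -48)
o(v) = -48 (o(v) = (-5 + (v + v)**2)*0 - 48 = (-5 + (2*v)**2)*0 - 48 = (-5 + 4*v**2)*0 - 48 = 0 - 48 = -48)
(-10579 + o(132)) + C(-35, 46) = (-10579 - 48) + (-11 - 1*(-35)) = -10627 + (-11 + 35) = -10627 + 24 = -10603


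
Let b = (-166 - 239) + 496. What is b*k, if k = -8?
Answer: -728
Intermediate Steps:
b = 91 (b = -405 + 496 = 91)
b*k = 91*(-8) = -728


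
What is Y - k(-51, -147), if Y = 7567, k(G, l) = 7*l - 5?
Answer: 8601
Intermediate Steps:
k(G, l) = -5 + 7*l
Y - k(-51, -147) = 7567 - (-5 + 7*(-147)) = 7567 - (-5 - 1029) = 7567 - 1*(-1034) = 7567 + 1034 = 8601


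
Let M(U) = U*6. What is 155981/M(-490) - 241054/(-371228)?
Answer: -185700701/3543540 ≈ -52.405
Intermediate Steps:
M(U) = 6*U
155981/M(-490) - 241054/(-371228) = 155981/((6*(-490))) - 241054/(-371228) = 155981/(-2940) - 241054*(-1/371228) = 155981*(-1/2940) + 10957/16874 = -22283/420 + 10957/16874 = -185700701/3543540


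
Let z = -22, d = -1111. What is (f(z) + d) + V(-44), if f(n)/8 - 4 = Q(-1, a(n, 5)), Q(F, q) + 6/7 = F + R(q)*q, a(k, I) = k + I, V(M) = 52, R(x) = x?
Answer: 8891/7 ≈ 1270.1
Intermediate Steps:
a(k, I) = I + k
Q(F, q) = -6/7 + F + q² (Q(F, q) = -6/7 + (F + q*q) = -6/7 + (F + q²) = -6/7 + F + q²)
f(n) = 120/7 + 8*(5 + n)² (f(n) = 32 + 8*(-6/7 - 1 + (5 + n)²) = 32 + 8*(-13/7 + (5 + n)²) = 32 + (-104/7 + 8*(5 + n)²) = 120/7 + 8*(5 + n)²)
(f(z) + d) + V(-44) = ((120/7 + 8*(5 - 22)²) - 1111) + 52 = ((120/7 + 8*(-17)²) - 1111) + 52 = ((120/7 + 8*289) - 1111) + 52 = ((120/7 + 2312) - 1111) + 52 = (16304/7 - 1111) + 52 = 8527/7 + 52 = 8891/7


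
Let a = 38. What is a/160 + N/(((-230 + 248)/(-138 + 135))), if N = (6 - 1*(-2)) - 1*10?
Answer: 137/240 ≈ 0.57083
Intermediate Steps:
N = -2 (N = (6 + 2) - 10 = 8 - 10 = -2)
a/160 + N/(((-230 + 248)/(-138 + 135))) = 38/160 - 2*(-138 + 135)/(-230 + 248) = 38*(1/160) - 2/(18/(-3)) = 19/80 - 2/(18*(-1/3)) = 19/80 - 2/(-6) = 19/80 - 2*(-1/6) = 19/80 + 1/3 = 137/240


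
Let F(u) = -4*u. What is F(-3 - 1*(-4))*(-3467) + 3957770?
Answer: 3971638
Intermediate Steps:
F(-3 - 1*(-4))*(-3467) + 3957770 = -4*(-3 - 1*(-4))*(-3467) + 3957770 = -4*(-3 + 4)*(-3467) + 3957770 = -4*1*(-3467) + 3957770 = -4*(-3467) + 3957770 = 13868 + 3957770 = 3971638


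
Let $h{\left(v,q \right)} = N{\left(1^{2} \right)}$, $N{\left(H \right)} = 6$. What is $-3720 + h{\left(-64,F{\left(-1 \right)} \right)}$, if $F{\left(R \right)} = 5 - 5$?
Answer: $-3714$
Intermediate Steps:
$F{\left(R \right)} = 0$
$h{\left(v,q \right)} = 6$
$-3720 + h{\left(-64,F{\left(-1 \right)} \right)} = -3720 + 6 = -3714$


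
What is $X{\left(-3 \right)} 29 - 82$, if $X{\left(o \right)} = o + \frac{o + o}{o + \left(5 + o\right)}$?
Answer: $5$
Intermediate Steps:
$X{\left(o \right)} = o + \frac{2 o}{5 + 2 o}$
$X{\left(-3 \right)} 29 - 82 = - \frac{3 \left(7 + 2 \left(-3\right)\right)}{5 + 2 \left(-3\right)} 29 - 82 = - \frac{3 \left(7 - 6\right)}{5 - 6} \cdot 29 - 82 = \left(-3\right) \frac{1}{-1} \cdot 1 \cdot 29 - 82 = \left(-3\right) \left(-1\right) 1 \cdot 29 - 82 = 3 \cdot 29 - 82 = 87 - 82 = 5$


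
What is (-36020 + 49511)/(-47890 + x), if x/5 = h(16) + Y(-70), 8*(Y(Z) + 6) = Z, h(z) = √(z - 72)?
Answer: -690217548/2453890895 - 143904*I*√14/2453890895 ≈ -0.28127 - 0.00021942*I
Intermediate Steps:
h(z) = √(-72 + z)
Y(Z) = -6 + Z/8
x = -295/4 + 10*I*√14 (x = 5*(√(-72 + 16) + (-6 + (⅛)*(-70))) = 5*(√(-56) + (-6 - 35/4)) = 5*(2*I*√14 - 59/4) = 5*(-59/4 + 2*I*√14) = -295/4 + 10*I*√14 ≈ -73.75 + 37.417*I)
(-36020 + 49511)/(-47890 + x) = (-36020 + 49511)/(-47890 + (-295/4 + 10*I*√14)) = 13491/(-191855/4 + 10*I*√14)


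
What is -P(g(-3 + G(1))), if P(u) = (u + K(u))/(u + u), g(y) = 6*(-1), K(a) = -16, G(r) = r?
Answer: -11/6 ≈ -1.8333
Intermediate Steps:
g(y) = -6
P(u) = (-16 + u)/(2*u) (P(u) = (u - 16)/(u + u) = (-16 + u)/((2*u)) = (-16 + u)*(1/(2*u)) = (-16 + u)/(2*u))
-P(g(-3 + G(1))) = -(-16 - 6)/(2*(-6)) = -(-1)*(-22)/(2*6) = -1*11/6 = -11/6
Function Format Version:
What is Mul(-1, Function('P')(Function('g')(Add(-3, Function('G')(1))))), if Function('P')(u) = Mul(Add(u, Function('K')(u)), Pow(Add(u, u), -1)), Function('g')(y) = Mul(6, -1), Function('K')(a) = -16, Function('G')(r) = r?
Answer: Rational(-11, 6) ≈ -1.8333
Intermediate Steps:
Function('g')(y) = -6
Function('P')(u) = Mul(Rational(1, 2), Pow(u, -1), Add(-16, u)) (Function('P')(u) = Mul(Add(u, -16), Pow(Add(u, u), -1)) = Mul(Add(-16, u), Pow(Mul(2, u), -1)) = Mul(Add(-16, u), Mul(Rational(1, 2), Pow(u, -1))) = Mul(Rational(1, 2), Pow(u, -1), Add(-16, u)))
Mul(-1, Function('P')(Function('g')(Add(-3, Function('G')(1))))) = Mul(-1, Mul(Rational(1, 2), Pow(-6, -1), Add(-16, -6))) = Mul(-1, Mul(Rational(1, 2), Rational(-1, 6), -22)) = Mul(-1, Rational(11, 6)) = Rational(-11, 6)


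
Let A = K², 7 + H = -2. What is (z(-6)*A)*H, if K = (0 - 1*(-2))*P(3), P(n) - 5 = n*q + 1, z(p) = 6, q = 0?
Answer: -7776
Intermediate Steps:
H = -9 (H = -7 - 2 = -9)
P(n) = 6 (P(n) = 5 + (n*0 + 1) = 5 + (0 + 1) = 5 + 1 = 6)
K = 12 (K = (0 - 1*(-2))*6 = (0 + 2)*6 = 2*6 = 12)
A = 144 (A = 12² = 144)
(z(-6)*A)*H = (6*144)*(-9) = 864*(-9) = -7776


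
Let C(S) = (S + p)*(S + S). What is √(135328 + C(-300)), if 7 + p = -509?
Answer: 4*√39058 ≈ 790.52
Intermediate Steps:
p = -516 (p = -7 - 509 = -516)
C(S) = 2*S*(-516 + S) (C(S) = (S - 516)*(S + S) = (-516 + S)*(2*S) = 2*S*(-516 + S))
√(135328 + C(-300)) = √(135328 + 2*(-300)*(-516 - 300)) = √(135328 + 2*(-300)*(-816)) = √(135328 + 489600) = √624928 = 4*√39058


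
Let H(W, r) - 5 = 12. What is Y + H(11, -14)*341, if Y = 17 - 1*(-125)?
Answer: 5939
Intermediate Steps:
Y = 142 (Y = 17 + 125 = 142)
H(W, r) = 17 (H(W, r) = 5 + 12 = 17)
Y + H(11, -14)*341 = 142 + 17*341 = 142 + 5797 = 5939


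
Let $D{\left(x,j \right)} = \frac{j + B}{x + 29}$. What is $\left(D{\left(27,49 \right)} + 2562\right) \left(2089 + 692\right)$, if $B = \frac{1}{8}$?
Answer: $\frac{3193057989}{448} \approx 7.1274 \cdot 10^{6}$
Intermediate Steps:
$B = \frac{1}{8} \approx 0.125$
$D{\left(x,j \right)} = \frac{\frac{1}{8} + j}{29 + x}$ ($D{\left(x,j \right)} = \frac{j + \frac{1}{8}}{x + 29} = \frac{\frac{1}{8} + j}{29 + x}$)
$\left(D{\left(27,49 \right)} + 2562\right) \left(2089 + 692\right) = \left(\frac{\frac{1}{8} + 49}{29 + 27} + 2562\right) \left(2089 + 692\right) = \left(\frac{1}{56} \cdot \frac{393}{8} + 2562\right) 2781 = \left(\frac{393}{448} + 2562\right) 2781 = \frac{1148169}{448} \cdot 2781 = \frac{3193057989}{448}$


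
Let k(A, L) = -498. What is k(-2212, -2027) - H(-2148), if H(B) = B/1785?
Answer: -295594/595 ≈ -496.80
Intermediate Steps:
H(B) = B/1785 (H(B) = B*(1/1785) = B/1785)
k(-2212, -2027) - H(-2148) = -498 - (-2148)/1785 = -498 - 1*(-716/595) = -498 + 716/595 = -295594/595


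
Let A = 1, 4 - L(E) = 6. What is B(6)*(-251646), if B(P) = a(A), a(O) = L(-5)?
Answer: 503292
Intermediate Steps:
L(E) = -2 (L(E) = 4 - 1*6 = 4 - 6 = -2)
a(O) = -2
B(P) = -2
B(6)*(-251646) = -2*(-251646) = 503292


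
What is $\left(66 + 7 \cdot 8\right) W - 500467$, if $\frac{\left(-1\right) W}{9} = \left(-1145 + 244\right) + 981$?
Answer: $-588307$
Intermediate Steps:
$W = -720$ ($W = - 9 \left(\left(-1145 + 244\right) + 981\right) = - 9 \left(-901 + 981\right) = \left(-9\right) 80 = -720$)
$\left(66 + 7 \cdot 8\right) W - 500467 = \left(66 + 7 \cdot 8\right) \left(-720\right) - 500467 = \left(66 + 56\right) \left(-720\right) - 500467 = 122 \left(-720\right) - 500467 = -87840 - 500467 = -588307$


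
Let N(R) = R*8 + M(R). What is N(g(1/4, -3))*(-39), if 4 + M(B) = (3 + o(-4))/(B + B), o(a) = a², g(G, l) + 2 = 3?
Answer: -1053/2 ≈ -526.50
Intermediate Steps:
g(G, l) = 1 (g(G, l) = -2 + 3 = 1)
M(B) = -4 + 19/(2*B) (M(B) = -4 + (3 + (-4)²)/(B + B) = -4 + (3 + 16)/((2*B)) = -4 + 19*(1/(2*B)) = -4 + 19/(2*B))
N(R) = -4 + 8*R + 19/(2*R) (N(R) = R*8 + (-4 + 19/(2*R)) = 8*R + (-4 + 19/(2*R)) = -4 + 8*R + 19/(2*R))
N(g(1/4, -3))*(-39) = (-4 + 8*1 + (19/2)/1)*(-39) = (-4 + 8 + (19/2)*1)*(-39) = (-4 + 8 + 19/2)*(-39) = (27/2)*(-39) = -1053/2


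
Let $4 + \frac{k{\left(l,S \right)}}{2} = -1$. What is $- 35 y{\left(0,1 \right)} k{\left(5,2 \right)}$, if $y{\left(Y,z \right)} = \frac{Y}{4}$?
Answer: $0$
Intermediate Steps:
$k{\left(l,S \right)} = -10$ ($k{\left(l,S \right)} = -8 + 2 \left(-1\right) = -8 - 2 = -10$)
$y{\left(Y,z \right)} = \frac{Y}{4}$ ($y{\left(Y,z \right)} = Y \frac{1}{4} = \frac{Y}{4}$)
$- 35 y{\left(0,1 \right)} k{\left(5,2 \right)} = - 35 \cdot \frac{1}{4} \cdot 0 \left(-10\right) = \left(-35\right) 0 \left(-10\right) = 0 \left(-10\right) = 0$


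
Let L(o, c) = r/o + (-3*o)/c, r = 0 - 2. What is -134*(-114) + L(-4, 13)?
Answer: 397213/26 ≈ 15277.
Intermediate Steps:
r = -2
L(o, c) = -2/o - 3*o/c (L(o, c) = -2/o + (-3*o)/c = -2/o - 3*o/c)
-134*(-114) + L(-4, 13) = -134*(-114) + (-2/(-4) - 3*(-4)/13) = 15276 + (-2*(-¼) - 3*(-4)*1/13) = 15276 + (½ + 12/13) = 15276 + 37/26 = 397213/26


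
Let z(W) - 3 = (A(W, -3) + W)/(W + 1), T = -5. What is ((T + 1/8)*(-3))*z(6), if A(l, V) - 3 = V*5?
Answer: 1755/56 ≈ 31.339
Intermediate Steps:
A(l, V) = 3 + 5*V (A(l, V) = 3 + V*5 = 3 + 5*V)
z(W) = 3 + (-12 + W)/(1 + W) (z(W) = 3 + ((3 + 5*(-3)) + W)/(W + 1) = 3 + ((3 - 15) + W)/(1 + W) = 3 + (-12 + W)/(1 + W))
((T + 1/8)*(-3))*z(6) = ((-5 + 1/8)*(-3))*((-9 + 4*6)/(1 + 6)) = ((-5 + 1/8)*(-3))*((-9 + 24)/7) = (-39/8*(-3))*((1/7)*15) = (117/8)*(15/7) = 1755/56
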